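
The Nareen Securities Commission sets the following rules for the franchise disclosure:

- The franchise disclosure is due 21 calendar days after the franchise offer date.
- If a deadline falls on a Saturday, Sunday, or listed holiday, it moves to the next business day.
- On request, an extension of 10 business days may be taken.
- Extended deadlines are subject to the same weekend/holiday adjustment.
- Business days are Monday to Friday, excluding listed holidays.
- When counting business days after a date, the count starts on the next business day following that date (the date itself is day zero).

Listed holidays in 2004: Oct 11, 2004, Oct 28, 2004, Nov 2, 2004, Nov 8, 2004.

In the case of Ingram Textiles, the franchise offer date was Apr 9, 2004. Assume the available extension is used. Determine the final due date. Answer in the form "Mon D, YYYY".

21 calendar days after Apr 9, 2004 is Apr 30, 2004.
Apr 30, 2004 falls on a Friday, which is a business day, so no adjustment is needed.
Counting 10 further business days from Apr 30, 2004 reaches May 14, 2004.
May 14, 2004 is a Friday and not a listed holiday, so it stands.
The final due date is May 14, 2004.

May 14, 2004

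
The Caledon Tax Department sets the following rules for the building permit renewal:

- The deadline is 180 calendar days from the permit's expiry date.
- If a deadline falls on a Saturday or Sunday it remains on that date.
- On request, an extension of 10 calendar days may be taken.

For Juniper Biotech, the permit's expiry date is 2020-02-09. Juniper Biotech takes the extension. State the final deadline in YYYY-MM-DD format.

2020-08-17

180 calendar days after 2020-02-09 is 2020-08-07.
2020-08-07 is a Friday; no weekend or holiday adjustment applies.
Add the 10 calendar-day extension to 2020-08-07: 2020-08-17.
2020-08-17 falls on a Monday. The rules make no weekend/holiday allowance, so it remains 2020-08-17.
So the filing is due 2020-08-17.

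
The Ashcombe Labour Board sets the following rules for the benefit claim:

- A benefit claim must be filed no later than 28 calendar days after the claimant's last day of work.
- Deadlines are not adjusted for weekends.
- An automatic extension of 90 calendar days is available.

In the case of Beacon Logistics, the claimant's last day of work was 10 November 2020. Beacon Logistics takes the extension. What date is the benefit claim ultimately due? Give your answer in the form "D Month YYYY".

8 March 2021

28 calendar days after 10 November 2020 is 8 December 2020.
8 December 2020 falls on a Tuesday. The rules make no weekend/holiday allowance, so it remains 8 December 2020.
Applying the 90-calendar-day extension: 8 December 2020 + 90 days = 8 March 2021.
No adjustment is made for weekends or holidays, so 8 March 2021 stands.
So the filing is due 8 March 2021.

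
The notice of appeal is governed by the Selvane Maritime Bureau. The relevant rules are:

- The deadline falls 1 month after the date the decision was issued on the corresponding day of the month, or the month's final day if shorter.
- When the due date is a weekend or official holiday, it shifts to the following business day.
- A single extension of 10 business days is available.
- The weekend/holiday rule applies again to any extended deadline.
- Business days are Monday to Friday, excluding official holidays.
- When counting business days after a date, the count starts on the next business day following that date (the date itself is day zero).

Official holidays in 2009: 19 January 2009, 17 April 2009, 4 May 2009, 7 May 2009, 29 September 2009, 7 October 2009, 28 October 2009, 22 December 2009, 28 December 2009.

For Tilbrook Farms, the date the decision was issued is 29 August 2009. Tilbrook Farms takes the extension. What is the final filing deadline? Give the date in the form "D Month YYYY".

15 October 2009

1 month after 29 August 2009, on the same day of the month, is 29 September 2009.
29 September 2009 is a listed holiday; the next business day is 30 September 2009 (Wednesday).
Counting 10 further business days from 30 September 2009 reaches 15 October 2009.
15 October 2009 falls on a Thursday, which is a business day, so no adjustment is needed.
So the filing is due 15 October 2009.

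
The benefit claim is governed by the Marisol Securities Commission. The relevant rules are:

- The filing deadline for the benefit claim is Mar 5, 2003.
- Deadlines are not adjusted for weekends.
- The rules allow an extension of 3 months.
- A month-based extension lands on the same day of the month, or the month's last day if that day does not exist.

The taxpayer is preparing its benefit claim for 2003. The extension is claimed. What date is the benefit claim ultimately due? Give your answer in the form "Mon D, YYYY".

Jun 5, 2003

Start from the fixed due date, Mar 5, 2003.
Mar 5, 2003 is a Wednesday; no weekend or holiday adjustment applies.
Applying the 3 months extension: 3 months after Mar 5, 2003 is Jun 5, 2003.
Jun 5, 2003 falls on a Thursday. The rules make no weekend/holiday allowance, so it remains Jun 5, 2003.
So the filing is due Jun 5, 2003.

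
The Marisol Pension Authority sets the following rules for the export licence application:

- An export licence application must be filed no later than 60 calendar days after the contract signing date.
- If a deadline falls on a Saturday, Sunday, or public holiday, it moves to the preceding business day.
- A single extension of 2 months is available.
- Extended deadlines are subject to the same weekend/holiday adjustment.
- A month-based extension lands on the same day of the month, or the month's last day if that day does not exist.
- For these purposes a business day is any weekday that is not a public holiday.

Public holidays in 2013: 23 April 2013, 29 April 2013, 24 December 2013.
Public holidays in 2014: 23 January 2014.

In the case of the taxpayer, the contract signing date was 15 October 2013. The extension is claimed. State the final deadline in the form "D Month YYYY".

Adding 60 calendar days to 15 October 2013 gives 14 December 2013.
Because 14 December 2013 is a Saturday, the deadline becomes 13 December 2013 (Friday).
Applying the 2 months extension: 2 months after 13 December 2013 is 13 February 2014.
Since 13 February 2014 is a Thursday and not a holiday, the date is unchanged.
So the filing is due 13 February 2014.

13 February 2014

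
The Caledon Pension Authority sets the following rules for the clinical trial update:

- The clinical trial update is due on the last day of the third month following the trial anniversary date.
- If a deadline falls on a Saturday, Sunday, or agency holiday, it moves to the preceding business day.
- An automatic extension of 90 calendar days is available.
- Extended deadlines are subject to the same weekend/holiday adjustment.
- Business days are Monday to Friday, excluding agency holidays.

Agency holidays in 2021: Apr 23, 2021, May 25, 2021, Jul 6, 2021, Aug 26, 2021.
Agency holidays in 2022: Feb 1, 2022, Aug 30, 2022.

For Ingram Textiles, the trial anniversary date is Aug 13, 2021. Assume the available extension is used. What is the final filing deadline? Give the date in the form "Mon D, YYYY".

Feb 28, 2022

3 months after Aug 13, 2021 falls in November 2021; the last day of that month is Nov 30, 2021.
Nov 30, 2021 falls on a Tuesday, which is a business day, so no adjustment is needed.
Applying the 90-calendar-day extension: Nov 30, 2021 + 90 days = Feb 28, 2022.
Feb 28, 2022 is a Monday and not a listed holiday, so it stands.
So the filing is due Feb 28, 2022.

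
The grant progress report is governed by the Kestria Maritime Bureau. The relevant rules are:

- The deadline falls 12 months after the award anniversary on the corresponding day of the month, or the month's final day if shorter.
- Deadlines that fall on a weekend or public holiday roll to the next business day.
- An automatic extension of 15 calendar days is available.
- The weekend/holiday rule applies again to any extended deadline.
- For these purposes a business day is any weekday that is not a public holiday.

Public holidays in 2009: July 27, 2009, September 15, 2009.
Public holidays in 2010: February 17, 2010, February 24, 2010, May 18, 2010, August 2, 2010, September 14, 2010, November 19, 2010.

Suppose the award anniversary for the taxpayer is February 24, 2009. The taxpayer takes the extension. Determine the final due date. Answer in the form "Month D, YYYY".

12 months after February 24, 2009, on the same day of the month, is February 24, 2010.
February 24, 2010 is a listed holiday; the next business day is February 25, 2010 (Thursday).
Add the 15 calendar-day extension to February 25, 2010: March 12, 2010.
March 12, 2010 is a Friday and not a listed holiday, so it stands.
So the filing is due March 12, 2010.

March 12, 2010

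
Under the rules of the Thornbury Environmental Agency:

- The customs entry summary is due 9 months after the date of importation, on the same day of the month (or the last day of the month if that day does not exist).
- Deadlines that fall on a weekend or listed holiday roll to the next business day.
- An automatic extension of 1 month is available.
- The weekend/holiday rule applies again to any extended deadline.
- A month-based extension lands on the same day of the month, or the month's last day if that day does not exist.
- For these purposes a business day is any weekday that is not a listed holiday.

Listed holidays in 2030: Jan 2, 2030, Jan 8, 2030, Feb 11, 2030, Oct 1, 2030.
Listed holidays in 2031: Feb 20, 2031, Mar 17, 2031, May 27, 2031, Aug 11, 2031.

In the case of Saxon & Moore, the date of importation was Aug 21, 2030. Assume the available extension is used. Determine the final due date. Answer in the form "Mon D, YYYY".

9 months from Aug 21, 2030 is May 21, 2031.
May 21, 2031 is a Wednesday and not a listed holiday, so it stands.
The 1 month extension carries May 21, 2031 to Jun 21, 2031.
Jun 21, 2031 is a Saturday; the next business day is Jun 23, 2031 (Monday).
Deadline: Jun 23, 2031.

Jun 23, 2031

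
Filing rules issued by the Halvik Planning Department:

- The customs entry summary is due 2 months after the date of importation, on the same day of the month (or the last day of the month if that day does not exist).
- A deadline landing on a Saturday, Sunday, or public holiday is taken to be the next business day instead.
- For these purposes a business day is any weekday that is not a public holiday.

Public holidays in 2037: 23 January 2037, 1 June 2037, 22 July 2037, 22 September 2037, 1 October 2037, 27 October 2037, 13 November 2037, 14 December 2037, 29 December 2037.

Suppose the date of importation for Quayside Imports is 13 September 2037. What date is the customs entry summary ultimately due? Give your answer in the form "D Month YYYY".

2 months after 13 September 2037, on the same day of the month, is 13 November 2037.
Because 13 November 2037 is a listed holiday, the deadline becomes 16 November 2037 (Monday).
The final due date is 16 November 2037.

16 November 2037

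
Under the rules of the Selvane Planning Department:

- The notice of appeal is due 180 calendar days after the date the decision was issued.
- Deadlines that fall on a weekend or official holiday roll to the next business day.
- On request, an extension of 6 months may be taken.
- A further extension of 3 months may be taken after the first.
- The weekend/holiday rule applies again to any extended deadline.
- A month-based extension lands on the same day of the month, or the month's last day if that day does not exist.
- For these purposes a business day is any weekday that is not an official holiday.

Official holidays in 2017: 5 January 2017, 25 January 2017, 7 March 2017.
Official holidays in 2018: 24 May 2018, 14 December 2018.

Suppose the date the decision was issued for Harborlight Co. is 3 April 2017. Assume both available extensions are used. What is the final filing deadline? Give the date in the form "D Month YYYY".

2 July 2018

Trigger date 3 April 2017 + 180 calendar days = 30 September 2017.
30 September 2017 is a Saturday, so it moves to the next business day, 2 October 2017 (Monday).
Applying the 6 months extension: 6 months after 2 October 2017 is 2 April 2018.
2 April 2018 is a Monday and not a listed holiday, so it stands.
The 3 months extension carries 2 April 2018 to 2 July 2018.
2 July 2018 (Monday) is already a business day.
So the filing is due 2 July 2018.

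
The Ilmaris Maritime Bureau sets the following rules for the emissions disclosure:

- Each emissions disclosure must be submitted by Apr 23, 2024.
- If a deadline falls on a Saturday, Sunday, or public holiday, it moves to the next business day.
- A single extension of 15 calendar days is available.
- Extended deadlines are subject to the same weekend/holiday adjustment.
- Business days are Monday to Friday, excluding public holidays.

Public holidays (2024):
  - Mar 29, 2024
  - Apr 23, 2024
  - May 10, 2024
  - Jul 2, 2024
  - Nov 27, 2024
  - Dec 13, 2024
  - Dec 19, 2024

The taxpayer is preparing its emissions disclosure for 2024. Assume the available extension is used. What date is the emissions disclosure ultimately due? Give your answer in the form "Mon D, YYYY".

The stated deadline is Apr 23, 2024.
Apr 23, 2024 falls on a listed holiday. Rolling to the next business day gives Apr 24, 2024, a Wednesday.
The 15-calendar-day extension moves the deadline from Apr 24, 2024 to May 9, 2024.
May 9, 2024 is a Thursday and not a listed holiday, so it stands.
The final due date is May 9, 2024.

May 9, 2024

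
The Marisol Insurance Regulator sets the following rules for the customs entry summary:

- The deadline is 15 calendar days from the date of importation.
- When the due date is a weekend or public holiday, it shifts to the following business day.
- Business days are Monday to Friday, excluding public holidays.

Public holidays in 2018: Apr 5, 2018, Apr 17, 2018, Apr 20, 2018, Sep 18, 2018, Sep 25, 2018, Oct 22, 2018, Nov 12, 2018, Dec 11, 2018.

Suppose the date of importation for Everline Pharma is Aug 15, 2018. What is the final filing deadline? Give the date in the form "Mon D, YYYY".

Adding 15 calendar days to Aug 15, 2018 gives Aug 30, 2018.
Aug 30, 2018 falls on a Thursday, which is a business day, so no adjustment is needed.
The final due date is Aug 30, 2018.

Aug 30, 2018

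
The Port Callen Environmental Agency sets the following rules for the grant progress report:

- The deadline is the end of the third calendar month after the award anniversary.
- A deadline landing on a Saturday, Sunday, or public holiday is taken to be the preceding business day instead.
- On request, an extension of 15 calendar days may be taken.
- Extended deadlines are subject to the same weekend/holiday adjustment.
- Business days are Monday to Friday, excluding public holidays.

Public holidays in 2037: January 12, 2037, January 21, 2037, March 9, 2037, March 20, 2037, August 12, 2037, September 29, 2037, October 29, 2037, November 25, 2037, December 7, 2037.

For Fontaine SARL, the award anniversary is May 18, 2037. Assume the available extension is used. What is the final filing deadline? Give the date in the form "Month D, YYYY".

The third month after May 18, 2037 is August 2037, whose last day is August 31, 2037.
August 31, 2037 (Monday) is already a business day.
The 15-calendar-day extension moves the deadline from August 31, 2037 to September 15, 2037.
Since September 15, 2037 is a Tuesday and not a holiday, the date is unchanged.
Final deadline: September 15, 2037.

September 15, 2037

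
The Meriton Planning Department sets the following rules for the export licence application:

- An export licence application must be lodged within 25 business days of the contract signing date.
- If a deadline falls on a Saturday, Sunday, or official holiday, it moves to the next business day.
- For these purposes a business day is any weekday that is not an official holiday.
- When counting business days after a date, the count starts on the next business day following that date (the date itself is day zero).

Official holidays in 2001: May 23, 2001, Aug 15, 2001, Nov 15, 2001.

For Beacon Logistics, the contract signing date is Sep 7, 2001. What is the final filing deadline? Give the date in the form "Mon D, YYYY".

Oct 12, 2001

25 business days after Sep 7, 2001, excluding weekends and holidays, is Oct 12, 2001.
Oct 12, 2001 (Friday) is already a business day.
So the filing is due Oct 12, 2001.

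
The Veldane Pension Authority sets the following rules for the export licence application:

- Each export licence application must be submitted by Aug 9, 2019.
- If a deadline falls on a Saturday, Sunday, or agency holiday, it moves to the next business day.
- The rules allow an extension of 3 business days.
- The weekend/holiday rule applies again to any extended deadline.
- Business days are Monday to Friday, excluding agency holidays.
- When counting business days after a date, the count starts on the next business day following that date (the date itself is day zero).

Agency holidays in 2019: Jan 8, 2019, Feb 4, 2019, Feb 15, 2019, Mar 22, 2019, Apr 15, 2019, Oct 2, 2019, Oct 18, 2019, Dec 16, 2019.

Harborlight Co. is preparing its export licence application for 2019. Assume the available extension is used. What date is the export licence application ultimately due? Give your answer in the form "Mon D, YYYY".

Aug 14, 2019

The statutory due date is Aug 9, 2019.
Aug 9, 2019 (Friday) is already a business day.
Counting 3 further business days from Aug 9, 2019 reaches Aug 14, 2019.
Aug 14, 2019 falls on a Wednesday, which is a business day, so no adjustment is needed.
So the filing is due Aug 14, 2019.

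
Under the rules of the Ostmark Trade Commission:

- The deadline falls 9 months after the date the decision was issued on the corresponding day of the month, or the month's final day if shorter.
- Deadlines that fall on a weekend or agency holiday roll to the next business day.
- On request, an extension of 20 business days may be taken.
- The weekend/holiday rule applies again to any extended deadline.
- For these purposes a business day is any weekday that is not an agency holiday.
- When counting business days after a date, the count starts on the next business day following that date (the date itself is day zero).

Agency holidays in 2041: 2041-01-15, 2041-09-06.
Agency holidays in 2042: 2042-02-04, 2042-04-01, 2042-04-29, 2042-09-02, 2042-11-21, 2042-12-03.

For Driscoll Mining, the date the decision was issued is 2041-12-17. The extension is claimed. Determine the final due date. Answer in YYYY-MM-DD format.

2042-10-15

Moving 9 months forward from 2041-12-17 on the corresponding day gives 2042-09-17.
2042-09-17 is a Wednesday and not a listed holiday, so it stands.
The 20-business-day extension runs from 2042-09-17 to 2042-10-15.
Since 2042-10-15 is a Wednesday and not a holiday, the date is unchanged.
So the filing is due 2042-10-15.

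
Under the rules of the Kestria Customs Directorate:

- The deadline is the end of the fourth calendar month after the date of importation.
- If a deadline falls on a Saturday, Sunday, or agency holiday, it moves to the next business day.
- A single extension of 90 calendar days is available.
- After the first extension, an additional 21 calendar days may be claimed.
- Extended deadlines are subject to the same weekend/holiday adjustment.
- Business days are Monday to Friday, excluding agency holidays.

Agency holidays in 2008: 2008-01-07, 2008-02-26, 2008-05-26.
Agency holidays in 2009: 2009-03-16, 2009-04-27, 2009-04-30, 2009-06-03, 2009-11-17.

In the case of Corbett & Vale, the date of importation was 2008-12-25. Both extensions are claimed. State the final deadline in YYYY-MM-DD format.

4 months after 2008-12-25 falls in April 2009; the last day of that month is 2009-04-30.
2009-04-30 falls on a listed holiday. Rolling to the next business day gives 2009-05-01, a Friday.
Add the 90 calendar-day extension to 2009-05-01: 2009-07-30.
Since 2009-07-30 is a Thursday and not a holiday, the date is unchanged.
The 21-calendar-day extension moves the deadline from 2009-07-30 to 2009-08-20.
2009-08-20 (Thursday) is already a business day.
So the filing is due 2009-08-20.

2009-08-20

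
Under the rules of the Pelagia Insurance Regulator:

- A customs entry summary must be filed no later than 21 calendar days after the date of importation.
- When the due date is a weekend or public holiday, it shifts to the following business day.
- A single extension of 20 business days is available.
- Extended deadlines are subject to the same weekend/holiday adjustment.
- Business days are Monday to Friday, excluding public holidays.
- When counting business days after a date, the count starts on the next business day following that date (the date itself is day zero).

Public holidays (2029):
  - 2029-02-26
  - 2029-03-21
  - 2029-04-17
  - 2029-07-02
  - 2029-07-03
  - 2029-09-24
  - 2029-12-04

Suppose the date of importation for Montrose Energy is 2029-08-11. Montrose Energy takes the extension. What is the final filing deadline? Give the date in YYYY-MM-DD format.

2029-10-02

Trigger date 2029-08-11 + 21 calendar days = 2029-09-01.
Because 2029-09-01 is a Saturday, the deadline becomes 2029-09-03 (Monday).
Counting 20 further business days from 2029-09-03 reaches 2029-10-02.
2029-10-02 falls on a Tuesday, which is a business day, so no adjustment is needed.
Final deadline: 2029-10-02.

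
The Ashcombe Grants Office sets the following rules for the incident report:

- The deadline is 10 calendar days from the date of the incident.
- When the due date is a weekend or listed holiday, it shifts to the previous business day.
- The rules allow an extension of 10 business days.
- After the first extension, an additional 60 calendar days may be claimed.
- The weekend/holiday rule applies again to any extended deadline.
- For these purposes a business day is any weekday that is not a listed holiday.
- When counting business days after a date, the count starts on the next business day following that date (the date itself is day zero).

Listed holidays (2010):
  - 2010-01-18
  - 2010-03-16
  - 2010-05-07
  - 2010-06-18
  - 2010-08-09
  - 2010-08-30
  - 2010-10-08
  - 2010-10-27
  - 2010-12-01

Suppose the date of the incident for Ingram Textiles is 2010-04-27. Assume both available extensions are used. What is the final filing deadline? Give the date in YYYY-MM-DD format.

2010-07-20

10 calendar days after 2010-04-27 is 2010-05-07.
2010-05-07 is a listed holiday; the preceding business day is 2010-05-06 (Thursday).
The 10-business-day extension runs from 2010-05-06 to 2010-05-21.
Since 2010-05-21 is a Friday and not a holiday, the date is unchanged.
With the 60-day extension, 2010-05-21 becomes 2010-07-20.
2010-07-20 is a Tuesday and not a listed holiday, so it stands.
The final due date is 2010-07-20.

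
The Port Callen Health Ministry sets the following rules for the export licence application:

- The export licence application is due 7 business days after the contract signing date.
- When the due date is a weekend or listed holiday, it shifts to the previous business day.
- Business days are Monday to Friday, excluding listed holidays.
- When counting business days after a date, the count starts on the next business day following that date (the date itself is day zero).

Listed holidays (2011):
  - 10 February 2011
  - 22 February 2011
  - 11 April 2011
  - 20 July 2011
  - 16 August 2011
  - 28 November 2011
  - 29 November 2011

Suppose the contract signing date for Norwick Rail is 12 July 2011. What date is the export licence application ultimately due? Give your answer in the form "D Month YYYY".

Counting 7 business days after 12 July 2011 (skipping weekends and listed holidays) reaches 22 July 2011.
22 July 2011 (Friday) is already a business day.
Final deadline: 22 July 2011.

22 July 2011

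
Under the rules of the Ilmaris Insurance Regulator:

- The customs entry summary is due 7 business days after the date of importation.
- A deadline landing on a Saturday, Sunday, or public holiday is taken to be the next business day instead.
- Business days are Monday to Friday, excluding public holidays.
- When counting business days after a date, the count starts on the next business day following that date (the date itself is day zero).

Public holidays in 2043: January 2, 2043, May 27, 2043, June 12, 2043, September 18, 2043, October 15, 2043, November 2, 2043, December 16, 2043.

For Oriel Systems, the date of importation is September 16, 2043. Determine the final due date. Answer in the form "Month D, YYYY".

September 28, 2043

7 business days after September 16, 2043, excluding weekends and holidays, is September 28, 2043.
September 28, 2043 (Monday) is already a business day.
Deadline: September 28, 2043.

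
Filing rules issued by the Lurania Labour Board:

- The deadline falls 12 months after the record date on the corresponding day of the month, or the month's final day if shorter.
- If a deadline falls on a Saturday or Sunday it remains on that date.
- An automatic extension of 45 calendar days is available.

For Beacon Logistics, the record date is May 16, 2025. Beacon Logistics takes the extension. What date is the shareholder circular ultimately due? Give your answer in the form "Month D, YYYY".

12 months from May 16, 2025 is May 16, 2026.
No adjustment is made for weekends or holidays, so May 16, 2026 stands.
With the 45-day extension, May 16, 2026 becomes June 30, 2026.
June 30, 2026 is a Tuesday; no weekend or holiday adjustment applies.
Final deadline: June 30, 2026.

June 30, 2026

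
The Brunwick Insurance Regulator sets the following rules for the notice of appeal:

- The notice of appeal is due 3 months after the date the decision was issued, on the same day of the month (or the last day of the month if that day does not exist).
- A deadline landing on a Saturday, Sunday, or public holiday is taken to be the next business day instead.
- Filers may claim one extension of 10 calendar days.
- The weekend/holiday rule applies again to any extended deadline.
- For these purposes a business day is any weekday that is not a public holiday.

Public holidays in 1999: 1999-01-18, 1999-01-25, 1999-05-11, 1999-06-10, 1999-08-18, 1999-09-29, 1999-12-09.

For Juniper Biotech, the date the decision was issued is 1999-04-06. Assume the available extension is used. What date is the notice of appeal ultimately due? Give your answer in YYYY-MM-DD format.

1999-07-16

3 months from 1999-04-06 is 1999-07-06.
Since 1999-07-06 is a Tuesday and not a holiday, the date is unchanged.
The 10-calendar-day extension moves the deadline from 1999-07-06 to 1999-07-16.
1999-07-16 (Friday) is already a business day.
Final deadline: 1999-07-16.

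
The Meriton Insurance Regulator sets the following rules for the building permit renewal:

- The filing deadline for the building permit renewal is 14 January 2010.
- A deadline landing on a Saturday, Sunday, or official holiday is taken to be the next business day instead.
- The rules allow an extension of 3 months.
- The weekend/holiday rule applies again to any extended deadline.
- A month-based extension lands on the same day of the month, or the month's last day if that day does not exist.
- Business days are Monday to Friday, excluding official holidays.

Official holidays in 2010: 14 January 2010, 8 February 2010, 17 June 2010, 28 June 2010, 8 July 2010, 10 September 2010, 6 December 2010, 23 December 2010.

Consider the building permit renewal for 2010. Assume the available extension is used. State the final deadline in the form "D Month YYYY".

The statutory due date is 14 January 2010.
Because 14 January 2010 is a listed holiday, the deadline becomes 15 January 2010 (Friday).
Applying the 3 months extension: 3 months after 15 January 2010 is 15 April 2010.
15 April 2010 is a Thursday and not a listed holiday, so it stands.
Final deadline: 15 April 2010.

15 April 2010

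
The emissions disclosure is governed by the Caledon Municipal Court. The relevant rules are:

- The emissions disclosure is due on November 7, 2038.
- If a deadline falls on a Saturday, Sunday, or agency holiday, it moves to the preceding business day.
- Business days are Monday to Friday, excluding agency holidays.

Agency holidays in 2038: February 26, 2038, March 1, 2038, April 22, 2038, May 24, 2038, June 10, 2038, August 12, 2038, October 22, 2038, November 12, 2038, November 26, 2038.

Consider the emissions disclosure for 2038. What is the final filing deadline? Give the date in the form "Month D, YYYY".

The stated deadline is November 7, 2038.
November 7, 2038 is a Sunday, so it moves to the preceding business day, November 5, 2038 (Friday).
Final deadline: November 5, 2038.

November 5, 2038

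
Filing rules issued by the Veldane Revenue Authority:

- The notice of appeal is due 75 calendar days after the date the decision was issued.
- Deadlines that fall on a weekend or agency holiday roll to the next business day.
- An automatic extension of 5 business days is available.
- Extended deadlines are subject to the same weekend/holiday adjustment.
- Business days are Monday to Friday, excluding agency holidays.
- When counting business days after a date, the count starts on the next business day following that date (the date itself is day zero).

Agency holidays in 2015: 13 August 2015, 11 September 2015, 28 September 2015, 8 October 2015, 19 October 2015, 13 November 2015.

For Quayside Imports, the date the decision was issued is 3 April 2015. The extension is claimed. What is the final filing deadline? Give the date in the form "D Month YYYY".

Adding 75 calendar days to 3 April 2015 gives 17 June 2015.
Since 17 June 2015 is a Wednesday and not a holiday, the date is unchanged.
Counting 5 further business days from 17 June 2015 reaches 24 June 2015.
24 June 2015 falls on a Wednesday, which is a business day, so no adjustment is needed.
The final due date is 24 June 2015.

24 June 2015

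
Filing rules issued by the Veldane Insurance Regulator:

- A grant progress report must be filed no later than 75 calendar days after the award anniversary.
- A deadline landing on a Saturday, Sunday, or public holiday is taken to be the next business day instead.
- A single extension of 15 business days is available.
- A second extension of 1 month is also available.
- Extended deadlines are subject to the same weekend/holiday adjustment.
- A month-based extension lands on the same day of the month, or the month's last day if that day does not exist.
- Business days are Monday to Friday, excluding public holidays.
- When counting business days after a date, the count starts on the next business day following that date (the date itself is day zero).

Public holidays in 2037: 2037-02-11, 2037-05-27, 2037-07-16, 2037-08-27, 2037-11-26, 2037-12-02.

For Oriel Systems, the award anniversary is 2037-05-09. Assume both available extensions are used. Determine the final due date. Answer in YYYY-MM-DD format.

2037-09-14

Trigger date 2037-05-09 + 75 calendar days = 2037-07-23.
2037-07-23 (Thursday) is already a business day.
Counting 15 further business days from 2037-07-23 reaches 2037-08-13.
Since 2037-08-13 is a Thursday and not a holiday, the date is unchanged.
The 1 month extension carries 2037-08-13 to 2037-09-13.
2037-09-13 is a Sunday, so it moves to the next business day, 2037-09-14 (Monday).
Final deadline: 2037-09-14.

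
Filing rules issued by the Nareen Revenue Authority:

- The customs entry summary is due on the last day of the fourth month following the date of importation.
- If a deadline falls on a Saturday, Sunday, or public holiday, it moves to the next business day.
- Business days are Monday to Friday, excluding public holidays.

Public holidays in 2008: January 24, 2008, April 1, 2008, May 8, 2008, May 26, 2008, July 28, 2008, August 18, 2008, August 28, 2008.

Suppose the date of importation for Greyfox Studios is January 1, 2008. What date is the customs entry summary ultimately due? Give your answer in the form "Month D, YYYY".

June 2, 2008

The fourth month after January 1, 2008 is May 2008, whose last day is May 31, 2008.
May 31, 2008 is a Saturday; the next business day is June 2, 2008 (Monday).
So the filing is due June 2, 2008.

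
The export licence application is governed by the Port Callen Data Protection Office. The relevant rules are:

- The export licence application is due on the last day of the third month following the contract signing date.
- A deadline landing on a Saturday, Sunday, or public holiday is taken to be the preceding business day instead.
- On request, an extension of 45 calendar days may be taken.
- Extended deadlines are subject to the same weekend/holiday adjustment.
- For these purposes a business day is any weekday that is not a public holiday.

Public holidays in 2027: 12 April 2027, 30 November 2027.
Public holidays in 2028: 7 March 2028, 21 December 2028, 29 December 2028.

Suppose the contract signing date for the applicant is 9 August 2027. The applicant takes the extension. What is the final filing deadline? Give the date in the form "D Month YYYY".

13 January 2028

The third month after 9 August 2027 is November 2027, whose last day is 30 November 2027.
30 November 2027 is a listed holiday, so it moves to the preceding business day, 29 November 2027 (Monday).
Add the 45 calendar-day extension to 29 November 2027: 13 January 2028.
Since 13 January 2028 is a Thursday and not a holiday, the date is unchanged.
Final deadline: 13 January 2028.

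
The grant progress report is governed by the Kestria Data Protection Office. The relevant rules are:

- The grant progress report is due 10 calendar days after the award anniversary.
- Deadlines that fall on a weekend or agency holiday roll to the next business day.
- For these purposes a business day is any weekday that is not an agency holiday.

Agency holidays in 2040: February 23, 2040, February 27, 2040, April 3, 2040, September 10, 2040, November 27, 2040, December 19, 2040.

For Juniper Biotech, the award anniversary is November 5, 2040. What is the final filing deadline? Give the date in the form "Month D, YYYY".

November 15, 2040

From November 5, 2040, 10 calendar days later is November 15, 2040.
November 15, 2040 (Thursday) is already a business day.
The final due date is November 15, 2040.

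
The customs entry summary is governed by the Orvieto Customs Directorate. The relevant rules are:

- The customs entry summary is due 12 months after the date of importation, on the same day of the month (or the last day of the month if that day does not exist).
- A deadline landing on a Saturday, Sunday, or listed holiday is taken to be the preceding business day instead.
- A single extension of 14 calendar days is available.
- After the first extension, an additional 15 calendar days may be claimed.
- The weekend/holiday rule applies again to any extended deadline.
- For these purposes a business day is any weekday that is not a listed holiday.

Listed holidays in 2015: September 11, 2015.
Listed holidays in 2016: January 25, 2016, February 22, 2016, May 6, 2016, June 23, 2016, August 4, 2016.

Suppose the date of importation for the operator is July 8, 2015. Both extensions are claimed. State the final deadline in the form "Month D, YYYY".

August 5, 2016

12 months from July 8, 2015 is July 8, 2016.
July 8, 2016 is a Friday and not a listed holiday, so it stands.
The 14-calendar-day extension moves the deadline from July 8, 2016 to July 22, 2016.
July 22, 2016 falls on a Friday, which is a business day, so no adjustment is needed.
Applying the 15-calendar-day extension: July 22, 2016 + 15 days = August 6, 2016.
Because August 6, 2016 is a Saturday, the deadline becomes August 5, 2016 (Friday).
So the filing is due August 5, 2016.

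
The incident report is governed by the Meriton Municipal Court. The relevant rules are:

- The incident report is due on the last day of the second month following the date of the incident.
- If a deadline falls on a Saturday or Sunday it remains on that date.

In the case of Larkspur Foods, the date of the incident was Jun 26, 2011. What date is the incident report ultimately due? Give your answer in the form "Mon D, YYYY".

Aug 31, 2011

2 months after Jun 26, 2011 is August 2011; that month ends on Aug 31, 2011.
Aug 31, 2011 falls on a Wednesday. The rules make no weekend/holiday allowance, so it remains Aug 31, 2011.
Deadline: Aug 31, 2011.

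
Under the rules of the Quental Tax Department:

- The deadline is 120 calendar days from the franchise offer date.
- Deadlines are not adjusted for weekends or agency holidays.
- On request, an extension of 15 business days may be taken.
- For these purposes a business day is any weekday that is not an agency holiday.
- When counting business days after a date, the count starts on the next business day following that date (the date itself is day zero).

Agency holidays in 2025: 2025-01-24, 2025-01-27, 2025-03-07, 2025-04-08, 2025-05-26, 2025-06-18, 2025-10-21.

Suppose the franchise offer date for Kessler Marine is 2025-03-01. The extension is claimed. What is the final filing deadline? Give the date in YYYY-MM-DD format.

2025-07-18

From 2025-03-01, 120 calendar days later is 2025-06-29.
2025-06-29 is a Sunday; no weekend or holiday adjustment applies.
Counting 15 further business days from 2025-06-29 reaches 2025-07-18.
No adjustment is made for weekends or holidays, so 2025-07-18 stands.
So the filing is due 2025-07-18.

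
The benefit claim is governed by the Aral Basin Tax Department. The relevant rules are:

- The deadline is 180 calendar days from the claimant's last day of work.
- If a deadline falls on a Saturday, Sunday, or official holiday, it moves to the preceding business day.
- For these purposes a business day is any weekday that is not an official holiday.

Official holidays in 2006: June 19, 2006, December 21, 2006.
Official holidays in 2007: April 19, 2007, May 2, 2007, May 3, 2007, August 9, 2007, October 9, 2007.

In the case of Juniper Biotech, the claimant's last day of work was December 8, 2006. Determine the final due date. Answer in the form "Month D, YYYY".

June 6, 2007

180 calendar days after December 8, 2006 is June 6, 2007.
June 6, 2007 (Wednesday) is already a business day.
So the filing is due June 6, 2007.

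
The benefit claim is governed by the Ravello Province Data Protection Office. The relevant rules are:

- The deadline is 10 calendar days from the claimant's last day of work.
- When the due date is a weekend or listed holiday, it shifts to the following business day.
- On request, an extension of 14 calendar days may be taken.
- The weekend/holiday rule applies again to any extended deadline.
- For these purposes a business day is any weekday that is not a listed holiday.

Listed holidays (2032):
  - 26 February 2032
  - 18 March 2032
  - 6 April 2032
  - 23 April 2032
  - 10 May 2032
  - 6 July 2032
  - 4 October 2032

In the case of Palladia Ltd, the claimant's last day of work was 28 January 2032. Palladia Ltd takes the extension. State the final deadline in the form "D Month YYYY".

23 February 2032

Trigger date 28 January 2032 + 10 calendar days = 7 February 2032.
7 February 2032 is a Saturday, so it moves to the next business day, 9 February 2032 (Monday).
The 14-calendar-day extension moves the deadline from 9 February 2032 to 23 February 2032.
23 February 2032 (Monday) is already a business day.
Final deadline: 23 February 2032.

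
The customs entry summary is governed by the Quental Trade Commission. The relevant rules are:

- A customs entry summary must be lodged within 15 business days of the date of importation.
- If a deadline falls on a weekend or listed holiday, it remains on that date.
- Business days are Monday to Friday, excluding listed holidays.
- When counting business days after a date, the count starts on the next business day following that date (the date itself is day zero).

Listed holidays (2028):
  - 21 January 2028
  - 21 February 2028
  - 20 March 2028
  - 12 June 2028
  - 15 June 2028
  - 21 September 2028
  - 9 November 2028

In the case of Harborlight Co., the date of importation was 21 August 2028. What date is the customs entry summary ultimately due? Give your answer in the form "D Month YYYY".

11 September 2028

Starting the day after 21 August 2028 and counting 15 business days lands on 11 September 2028.
No adjustment is made for weekends or holidays, so 11 September 2028 stands.
So the filing is due 11 September 2028.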